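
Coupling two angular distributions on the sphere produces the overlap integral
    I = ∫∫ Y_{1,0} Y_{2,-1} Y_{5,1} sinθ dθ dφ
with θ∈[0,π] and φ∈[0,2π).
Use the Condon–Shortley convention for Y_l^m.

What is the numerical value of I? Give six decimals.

|1−2|≤5≤1+2 violated ⇒ I = 0

0.000000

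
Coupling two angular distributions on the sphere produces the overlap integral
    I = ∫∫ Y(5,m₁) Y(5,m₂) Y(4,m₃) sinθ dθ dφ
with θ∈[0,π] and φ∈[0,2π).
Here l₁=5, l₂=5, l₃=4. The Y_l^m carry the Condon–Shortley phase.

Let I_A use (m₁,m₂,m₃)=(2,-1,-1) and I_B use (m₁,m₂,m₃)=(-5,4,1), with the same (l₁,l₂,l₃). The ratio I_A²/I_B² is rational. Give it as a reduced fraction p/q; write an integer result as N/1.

Same 5,5,4: normalisation and zero-m 3j drop out of the ratio.
A: Δ: 6! 4! 4! / 15! → 1/3153150; sum: t=0:+1/103680 t=1:−1/2880 t=2:+1/1152 t=3:−1/5184 = 7/20736; 3j²(5 5 4; 2 -1 -1) = Δ·Π!·Σ² = 35/2574  (sign -1)
B: Δ: 6! 4! 4! / 15! → 1/3153150; sum: t=6:+1/103680 = 1/103680; 3j²(5 5 4; -5 4 1) = Δ·Π!·Σ² = 4/143  (sign -1)
I_A²/I_B² = (35/2574)/(4/143) = 35/72

35/72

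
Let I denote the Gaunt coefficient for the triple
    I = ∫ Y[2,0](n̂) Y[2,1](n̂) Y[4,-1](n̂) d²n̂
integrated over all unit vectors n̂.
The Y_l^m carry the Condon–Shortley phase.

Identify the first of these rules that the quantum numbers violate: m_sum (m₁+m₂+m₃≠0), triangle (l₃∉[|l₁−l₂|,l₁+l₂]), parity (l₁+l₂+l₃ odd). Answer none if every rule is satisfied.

azimuthal sum: 0 + 1 − 1 = 0  ✓
0 ≤ 4 ≤ 4 (triangle on l)  ✓
L = 2 + 2 + 4 = 8 (even)  ✓

none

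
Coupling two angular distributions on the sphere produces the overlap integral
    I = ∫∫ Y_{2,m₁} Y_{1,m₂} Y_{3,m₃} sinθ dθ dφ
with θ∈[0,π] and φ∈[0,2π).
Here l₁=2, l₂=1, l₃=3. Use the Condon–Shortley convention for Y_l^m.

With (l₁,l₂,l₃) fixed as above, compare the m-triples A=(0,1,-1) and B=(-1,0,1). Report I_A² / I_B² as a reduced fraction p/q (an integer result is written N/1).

Same 2,1,3: normalisation and zero-m 3j drop out of the ratio.
A: Δ: 0! 4! 2! / 7! → 1/105; sum: t=0:+1/8 = 1/8; 3j²(2 1 3; 0 1 -1) = Δ·Π!·Σ² = 2/35  (sign +1)
B: Δ: 0! 4! 2! / 7! → 1/105; sum: t=0:+1/6 = 1/6; 3j²(2 1 3; -1 0 1) = Δ·Π!·Σ² = 8/105  (sign +1)
I_A²/I_B² = (2/35)/(8/105) = 3/4

3/4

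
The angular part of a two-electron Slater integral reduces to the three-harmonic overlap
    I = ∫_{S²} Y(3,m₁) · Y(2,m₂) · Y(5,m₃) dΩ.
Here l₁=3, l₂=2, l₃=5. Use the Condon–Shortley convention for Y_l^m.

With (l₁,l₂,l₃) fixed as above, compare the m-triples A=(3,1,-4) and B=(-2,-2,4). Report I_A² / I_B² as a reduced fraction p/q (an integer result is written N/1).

2/3

l's match ⇒ only the (l;m) 3-j factors differ between A and B.
A: triangle coeff Δ(3,2,5) = 1/2310; Σ_t [0,0]: t=0:+1/4320 = 1/4320; (3j)²=2/55 [(3 2 5; 3 1 -4)], sign=-1
B: triangle coeff Δ(3,2,5) = 1/2310; Σ_t [0,0]: t=0:+1/2880 = 1/2880; (3j)²=3/55 [(3 2 5; -2 -2 4)], sign=-1
I_A²/I_B² = (2/55)/(3/55) = 2/3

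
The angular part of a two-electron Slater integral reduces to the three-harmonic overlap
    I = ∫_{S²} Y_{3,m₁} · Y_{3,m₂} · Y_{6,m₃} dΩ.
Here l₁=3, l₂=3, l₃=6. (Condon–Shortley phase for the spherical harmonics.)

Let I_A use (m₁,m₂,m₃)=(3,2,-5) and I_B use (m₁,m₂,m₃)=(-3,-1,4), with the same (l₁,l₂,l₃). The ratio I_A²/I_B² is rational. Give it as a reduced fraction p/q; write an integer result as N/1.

11/5

Shared (l₁,l₂,l₃)=(3,3,6): N and (l;000)² cancel in I_A²/I_B².
A: Δ = 0!·6!·6!/13! = 1/12012; Racah Σ t=0..0: t=0:+1/86400 = 1/86400; ⇒ 3j(3 3 6; 3 2 -5)² = 1/26, sgn -1
B: Δ = 0!·6!·6!/13! = 1/12012; Racah Σ t=0..0: t=0:+1/34560 = 1/34560; ⇒ 3j(3 3 6; -3 -1 4)² = 5/286, sgn +1
I_A²/I_B² = (1/26)/(5/286) = 11/5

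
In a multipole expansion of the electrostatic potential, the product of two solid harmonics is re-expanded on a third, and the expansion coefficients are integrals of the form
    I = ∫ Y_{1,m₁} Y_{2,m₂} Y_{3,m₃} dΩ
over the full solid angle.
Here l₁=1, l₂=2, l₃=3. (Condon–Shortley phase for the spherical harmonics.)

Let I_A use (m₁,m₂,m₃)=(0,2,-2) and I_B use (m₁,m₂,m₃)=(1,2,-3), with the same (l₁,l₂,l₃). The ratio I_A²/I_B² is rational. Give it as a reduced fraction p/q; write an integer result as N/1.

1/3

Shared (l₁,l₂,l₃)=(1,2,3): N and (l;000)² cancel in I_A²/I_B².
A: Δ = 0!·2!·4!/7! = 1/105; Racah Σ t=0..0: t=0:+1/24 = 1/24; ⇒ 3j(1 2 3; 0 2 -2)² = 1/21, sgn -1
B: Δ = 0!·2!·4!/7! = 1/105; Racah Σ t=0..0: t=0:+1/48 = 1/48; ⇒ 3j(1 2 3; 1 2 -3)² = 1/7, sgn +1
I_A²/I_B² = (1/21)/(1/7) = 1/3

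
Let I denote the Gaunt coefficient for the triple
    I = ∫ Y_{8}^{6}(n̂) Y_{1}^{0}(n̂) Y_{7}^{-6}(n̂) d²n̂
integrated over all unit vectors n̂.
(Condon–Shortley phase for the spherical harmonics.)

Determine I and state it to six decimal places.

Checks pass: Σm=0; 16 even; l₃=7∈[7,9].
(2·8+1)(2·1+1)(2·7+1) = 765
Δ: 2! 14! 0! / 17! → 1/2040
sum: t=1:−1/25401600 = -1/25401600
3j²(8 1 7; 0 0 0) = Δ·Π!·Σ² = 8/255  (sign +1)
sum: t=1:−1/6227020800 = -1/6227020800
3j²(8 1 7; 6 0 -6) = Δ·Π!·Σ² = 7/510  (sign +1)
combine: 4πI² = 765·8/255·7/510 = 28/85
take √, sign +1: I = 0.16190663

0.161907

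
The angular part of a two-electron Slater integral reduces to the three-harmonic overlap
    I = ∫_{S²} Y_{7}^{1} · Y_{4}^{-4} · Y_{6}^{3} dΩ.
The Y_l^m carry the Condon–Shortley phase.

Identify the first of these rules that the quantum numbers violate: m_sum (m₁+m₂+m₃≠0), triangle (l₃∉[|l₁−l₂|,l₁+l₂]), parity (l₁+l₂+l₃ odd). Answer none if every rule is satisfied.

parity

m₁+m₂+m₃ = 1 − 4 + 3 = 0  ✓
triangle: |7−4|=3 ≤ l₃=6 ≤ 7+4=11  ✓
parity: l₁+l₂+l₃ = 17 is odd  ✗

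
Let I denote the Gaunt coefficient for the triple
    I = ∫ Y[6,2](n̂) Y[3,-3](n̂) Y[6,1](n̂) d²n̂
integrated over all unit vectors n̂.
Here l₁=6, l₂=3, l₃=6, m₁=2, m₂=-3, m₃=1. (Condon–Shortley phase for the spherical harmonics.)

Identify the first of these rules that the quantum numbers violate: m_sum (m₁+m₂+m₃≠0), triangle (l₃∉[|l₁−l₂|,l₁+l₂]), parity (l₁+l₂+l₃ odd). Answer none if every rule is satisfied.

parity

m₁+m₂+m₃ = 2 − 3 + 1 = 0  ✓
triangle: |6−3|=3 ≤ l₃=6 ≤ 6+3=9  ✓
parity: l₁+l₂+l₃ = 15 is odd  ✗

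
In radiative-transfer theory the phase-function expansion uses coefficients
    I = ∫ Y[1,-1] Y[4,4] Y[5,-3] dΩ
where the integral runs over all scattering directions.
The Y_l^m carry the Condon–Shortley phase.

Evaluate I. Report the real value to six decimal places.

Rules hold: Σm=0, L=10 even, 3≤5≤5.
N = 3·9·11 = 297
Δ = 0!·2!·8!/11! = 1/495
Racah Σ t=0..0: t=0:+1/576 = 1/576
⇒ 3j(1 4 5; 0 0 0)² = 5/99, sgn -1
Racah Σ t=0..0: t=0:+1/80640 = 1/80640
⇒ 3j(1 4 5; -1 4 -3)² = 1/495, sgn +1
4πI² = N·(3j₀)²·(3jₘ)² = 1/33
I = -1·√(0.030303/4π) = -0.04910640

-0.049106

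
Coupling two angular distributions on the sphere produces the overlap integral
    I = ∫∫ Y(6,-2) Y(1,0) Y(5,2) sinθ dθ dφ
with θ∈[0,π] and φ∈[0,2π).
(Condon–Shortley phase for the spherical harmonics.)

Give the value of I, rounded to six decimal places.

Rules hold: Σm=0, L=12 even, 5≤5≤7.
N = 13·3·11 = 429
Δ = 2!·10!·0!/13! = 1/858
Racah Σ t=1..1: t=1:−1/14400 = -1/14400
⇒ 3j(6 1 5; 0 0 0)² = 6/143, sgn +1
Racah Σ t=1..1: t=1:−1/30240 = -1/30240
⇒ 3j(6 1 5; -2 0 2)² = 16/429, sgn +1
4πI² = N·(3j₀)²·(3jₘ)² = 96/143
I = +1·√(0.671329/4π) = 0.23113338

0.231133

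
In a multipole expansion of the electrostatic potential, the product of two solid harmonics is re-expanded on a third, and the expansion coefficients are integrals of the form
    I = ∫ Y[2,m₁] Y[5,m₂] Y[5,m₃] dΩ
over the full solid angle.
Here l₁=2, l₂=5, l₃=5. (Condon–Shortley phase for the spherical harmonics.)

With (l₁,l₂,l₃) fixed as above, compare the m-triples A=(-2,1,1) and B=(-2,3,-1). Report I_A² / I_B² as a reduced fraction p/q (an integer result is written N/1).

Same 2,5,5: normalisation and zero-m 3j drop out of the ratio.
A: Δ: 2! 2! 8! / 13! → 1/38610; sum: t=2:+1/2304 = 1/2304; 3j²(2 5 5; -2 1 1) = Δ·Π!·Σ² = 5/143  (sign +1)
B: Δ: 2! 2! 8! / 13! → 1/38610; sum: t=2:+1/5760 = 1/5760; 3j²(2 5 5; -2 3 -1) = Δ·Π!·Σ² = 56/2145  (sign +1)
I_A²/I_B² = (5/143)/(56/2145) = 75/56

75/56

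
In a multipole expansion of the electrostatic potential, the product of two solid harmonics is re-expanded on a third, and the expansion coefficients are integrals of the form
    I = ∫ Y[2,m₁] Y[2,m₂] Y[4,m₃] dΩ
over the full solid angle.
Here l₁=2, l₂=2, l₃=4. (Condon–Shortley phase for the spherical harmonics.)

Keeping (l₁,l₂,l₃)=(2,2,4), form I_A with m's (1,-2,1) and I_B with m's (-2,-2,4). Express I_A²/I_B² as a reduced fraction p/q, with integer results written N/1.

l's match ⇒ only the (l;m) 3-j factors differ between A and B.
A: triangle coeff Δ(2,2,4) = 1/630; Σ_t [0,0]: t=0:+1/144 = 1/144; (3j)²=1/126 [(2 2 4; 1 -2 1)], sign=-1
B: triangle coeff Δ(2,2,4) = 1/630; Σ_t [0,0]: t=0:+1/576 = 1/576; (3j)²=1/9 [(2 2 4; -2 -2 4)], sign=+1
I_A²/I_B² = (1/126)/(1/9) = 1/14

1/14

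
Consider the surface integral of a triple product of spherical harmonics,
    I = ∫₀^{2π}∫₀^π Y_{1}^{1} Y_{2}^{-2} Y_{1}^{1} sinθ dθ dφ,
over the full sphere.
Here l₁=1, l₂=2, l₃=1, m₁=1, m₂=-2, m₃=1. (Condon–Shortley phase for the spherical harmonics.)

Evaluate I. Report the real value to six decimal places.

m-sum 0 ✓  L=4 even ✓  1≤1≤3 ✓
Π(2lᵢ+1) = 3×5×3 = 45
triangle coeff Δ(1,2,1) = 1/30
Σ_t [1,1]: t=1:−1/1 = -1/1
(3j)²=2/15 [(1 2 1; 0 0 0)], sign=+1
Σ_t [0,0]: t=0:+1/4 = 1/4
(3j)²=1/5 [(1 2 1; 1 -2 1)], sign=+1
⇒ 4πI² = 6/5
I = (+1)√(6/5/(4π)) = 0.30901936

0.309019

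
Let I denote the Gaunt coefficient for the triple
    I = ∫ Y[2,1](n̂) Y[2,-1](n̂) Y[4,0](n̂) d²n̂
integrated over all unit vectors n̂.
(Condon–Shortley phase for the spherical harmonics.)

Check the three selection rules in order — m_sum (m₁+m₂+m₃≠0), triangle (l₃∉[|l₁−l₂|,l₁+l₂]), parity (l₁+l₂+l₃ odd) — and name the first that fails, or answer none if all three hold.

Σmᵢ = 0  ✓
l₃∈[|l₁−l₂|,l₁+l₂]=[0,4], have l₃=4  ✓
Σlᵢ = 8 ⇒ even  ✓

none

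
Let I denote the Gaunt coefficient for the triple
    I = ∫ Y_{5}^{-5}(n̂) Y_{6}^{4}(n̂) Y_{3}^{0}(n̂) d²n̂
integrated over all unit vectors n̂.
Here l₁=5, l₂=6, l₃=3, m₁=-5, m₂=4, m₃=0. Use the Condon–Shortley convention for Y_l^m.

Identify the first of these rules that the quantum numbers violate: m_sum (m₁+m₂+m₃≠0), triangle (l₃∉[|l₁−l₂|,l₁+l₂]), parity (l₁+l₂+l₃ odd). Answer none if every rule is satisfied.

m_sum

Σmᵢ = -1  ✗
l₃∈[|l₁−l₂|,l₁+l₂]=[1,11], have l₃=3
Σlᵢ = 14 ⇒ even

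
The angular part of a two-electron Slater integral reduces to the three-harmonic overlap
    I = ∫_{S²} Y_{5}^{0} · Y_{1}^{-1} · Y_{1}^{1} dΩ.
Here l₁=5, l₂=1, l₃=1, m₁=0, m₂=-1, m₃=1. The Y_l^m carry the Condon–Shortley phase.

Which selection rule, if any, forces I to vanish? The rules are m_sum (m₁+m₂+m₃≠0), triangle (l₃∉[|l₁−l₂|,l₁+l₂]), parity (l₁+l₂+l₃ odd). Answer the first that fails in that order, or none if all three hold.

triangle

Σmᵢ = 0  ✓
l₃∈[|l₁−l₂|,l₁+l₂]=[4,6], have l₃=1  ✗
Σlᵢ = 7 ⇒ odd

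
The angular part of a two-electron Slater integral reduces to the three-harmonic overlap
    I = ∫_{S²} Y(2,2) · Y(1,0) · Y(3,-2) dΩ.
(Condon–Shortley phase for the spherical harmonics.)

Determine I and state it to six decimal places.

Checks pass: Σm=0; 6 even; l₃=3∈[1,3].
(2·2+1)(2·1+1)(2·3+1) = 105
Δ: 0! 4! 2! / 7! → 1/105
sum: t=0:+1/4 = 1/4
3j²(2 1 3; 0 0 0) = Δ·Π!·Σ² = 3/35  (sign -1)
sum: t=0:+1/24 = 1/24
3j²(2 1 3; 2 0 -2) = Δ·Π!·Σ² = 1/21  (sign -1)
combine: 4πI² = 105·3/35·1/21 = 3/7
take √, sign +1: I = 0.18467439

0.184674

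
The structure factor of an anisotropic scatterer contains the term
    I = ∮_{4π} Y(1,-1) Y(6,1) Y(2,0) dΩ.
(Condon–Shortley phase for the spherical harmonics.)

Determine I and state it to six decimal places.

|1−6|≤2≤1+6 violated ⇒ I = 0

0.000000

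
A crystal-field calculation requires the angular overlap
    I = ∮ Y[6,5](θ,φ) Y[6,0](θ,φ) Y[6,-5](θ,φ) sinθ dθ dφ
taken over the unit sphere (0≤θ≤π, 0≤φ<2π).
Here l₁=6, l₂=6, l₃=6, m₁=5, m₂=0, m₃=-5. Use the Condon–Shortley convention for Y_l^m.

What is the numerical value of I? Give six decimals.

-0.157447

Rules hold: Σm=0, L=18 even, 0≤6≤12.
N = 13·13·13 = 2197
Δ = 6!·6!·6!/19! = 1/325909584
Racah Σ t=0..6: t=0:+1/373248000 t=1:−1/1728000 t=2:+1/110592 t=3:−1/46656 t=4:+1/110592 t=5:−1/1728000 t=6:+1/373248000 = -7/1555200
⇒ 3j(6 6 6; 0 0 0)² = 400/46189, sgn -1
Racah Σ t=0..1: t=0:+1/62208000 t=1:−1/10368000 = -1/12441600
⇒ 3j(6 6 6; 5 0 -5)² = 275/16796, sgn +1
4πI² = N·(3j₀)²·(3jₘ)² = 32500/104329
I = -1·√(0.311515/4π) = -0.15744694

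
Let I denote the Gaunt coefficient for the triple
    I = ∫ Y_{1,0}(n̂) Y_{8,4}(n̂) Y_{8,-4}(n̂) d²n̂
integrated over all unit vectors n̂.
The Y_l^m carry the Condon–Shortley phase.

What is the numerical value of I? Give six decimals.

L=17 odd ⇒ parity kills the (l;000) factor ⇒ I = 0

0.000000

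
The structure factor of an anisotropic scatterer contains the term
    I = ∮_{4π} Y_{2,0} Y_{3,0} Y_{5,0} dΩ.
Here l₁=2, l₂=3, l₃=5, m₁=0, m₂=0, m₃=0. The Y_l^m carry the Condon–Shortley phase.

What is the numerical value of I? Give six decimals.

0.239615

Checks pass: Σm=0; 10 even; l₃=5∈[1,5].
(2·2+1)(2·3+1)(2·5+1) = 385
Δ: 0! 4! 6! / 11! → 1/2310
sum: t=0:+1/144 = 1/144
3j²(2 3 5; 0 0 0) = Δ·Π!·Σ² = 10/231  (sign -1)
(m-triple is (0,0,0) — same symbol as above.)
combine: 4πI² = 385·10/231·10/231 = 500/693
take √, sign +1: I = 0.23961470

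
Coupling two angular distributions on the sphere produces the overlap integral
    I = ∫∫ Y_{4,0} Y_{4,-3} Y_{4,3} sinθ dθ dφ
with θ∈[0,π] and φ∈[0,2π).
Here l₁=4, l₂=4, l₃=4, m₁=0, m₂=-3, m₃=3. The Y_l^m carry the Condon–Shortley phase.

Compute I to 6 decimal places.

m-sum 0 ✓  L=12 even ✓  0≤4≤8 ✓
Π(2lᵢ+1) = 9×9×9 = 729
triangle coeff Δ(4,4,4) = 1/450450
Σ_t [0,4]: t=0:+1/13824 t=1:−1/216 t=2:+1/64 t=3:−1/216 t=4:+1/13824 = 5/768
(3j)²=18/1001 [(4 4 4; 0 0 0)], sign=+1
Σ_t [0,1]: t=0:+1/3456 t=1:−1/864 = -1/1152
(3j)²=7/286 [(4 4 4; 0 -3 3)], sign=+1
⇒ 4πI² = 6561/20449
I = (+1)√(6561/20449/(4π)) = 0.15978796

0.159788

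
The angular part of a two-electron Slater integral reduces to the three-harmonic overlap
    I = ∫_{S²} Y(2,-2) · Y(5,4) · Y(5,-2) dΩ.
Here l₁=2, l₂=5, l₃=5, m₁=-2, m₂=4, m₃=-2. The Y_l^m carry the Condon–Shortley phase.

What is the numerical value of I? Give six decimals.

-0.137240

m-sum 0 ✓  L=12 even ✓  3≤5≤7 ✓
Π(2lᵢ+1) = 5×11×11 = 605
triangle coeff Δ(2,5,5) = 1/38610
Σ_t [0,2]: t=0:+1/2880 t=1:−1/576 t=2:+1/2880 = -1/960
(3j)²=10/429 [(2 5 5; 0 0 0)], sign=+1
Σ_t [2,2]: t=2:+1/20160 = 1/20160
(3j)²=12/715 [(2 5 5; -2 4 -2)], sign=-1
⇒ 4πI² = 40/169
I = (-1)√(40/169/(4π)) = -0.13724032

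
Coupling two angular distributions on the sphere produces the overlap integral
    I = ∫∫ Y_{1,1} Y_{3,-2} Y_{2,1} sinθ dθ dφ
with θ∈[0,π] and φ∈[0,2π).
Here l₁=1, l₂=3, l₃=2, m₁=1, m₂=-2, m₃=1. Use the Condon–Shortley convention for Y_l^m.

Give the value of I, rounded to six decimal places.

0.261169

Checks pass: Σm=0; 6 even; l₃=2∈[2,4].
(2·1+1)(2·3+1)(2·2+1) = 105
Δ: 2! 0! 4! / 7! → 1/105
sum: t=1:−1/4 = -1/4
3j²(1 3 2; 0 0 0) = Δ·Π!·Σ² = 3/35  (sign -1)
sum: t=0:+1/12 = 1/12
3j²(1 3 2; 1 -2 1) = Δ·Π!·Σ² = 2/21  (sign -1)
combine: 4πI² = 105·3/35·2/21 = 6/7
take √, sign +1: I = 0.26116903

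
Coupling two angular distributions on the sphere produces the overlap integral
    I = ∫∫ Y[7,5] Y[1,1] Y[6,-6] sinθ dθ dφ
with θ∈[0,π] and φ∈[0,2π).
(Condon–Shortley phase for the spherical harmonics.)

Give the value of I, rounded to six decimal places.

m-sum 0 ✓  L=14 even ✓  6≤6≤8 ✓
Π(2lᵢ+1) = 15×3×13 = 585
triangle coeff Δ(7,1,6) = 1/1365
Σ_t [1,1]: t=1:−1/518400 = -1/518400
(3j)²=7/195 [(7 1 6; 0 0 0)], sign=-1
Σ_t [2,2]: t=2:+1/958003200 = 1/958003200
(3j)²=1/1365 [(7 1 6; 5 1 -6)], sign=+1
⇒ 4πI² = 1/65
I = (-1)√(1/65/(4π)) = -0.03498955

-0.034990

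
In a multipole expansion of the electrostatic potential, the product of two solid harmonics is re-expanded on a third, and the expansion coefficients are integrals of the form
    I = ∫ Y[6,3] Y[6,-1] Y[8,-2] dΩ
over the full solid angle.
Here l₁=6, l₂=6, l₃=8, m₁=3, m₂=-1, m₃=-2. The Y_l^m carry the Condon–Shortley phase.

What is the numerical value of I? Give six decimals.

-0.116362

Rules hold: Σm=0, L=20 even, 0≤8≤12.
N = 13·13·17 = 2873
Δ = 4!·8!·8!/21! = 1/1309458150
Racah Σ t=0..4: t=0:+1/49766400 t=1:−1/3110400 t=2:+1/1327104 t=3:−1/3110400 t=4:+1/49766400 = 1/6635520
⇒ 3j(6 6 8; 0 0 0)² = 350/46189, sgn +1
Racah Σ t=0..3: t=0:+1/12441600 t=1:−1/4976640 t=2:+1/14515200 t=3:−1/348364800 = -19/348364800
⇒ 3j(6 6 8; 3 -1 -2)² = 19/2431, sgn -1
4πI² = N·(3j₀)²·(3jₘ)² = 350/2057
I = -1·√(0.170151/4π) = -0.11636221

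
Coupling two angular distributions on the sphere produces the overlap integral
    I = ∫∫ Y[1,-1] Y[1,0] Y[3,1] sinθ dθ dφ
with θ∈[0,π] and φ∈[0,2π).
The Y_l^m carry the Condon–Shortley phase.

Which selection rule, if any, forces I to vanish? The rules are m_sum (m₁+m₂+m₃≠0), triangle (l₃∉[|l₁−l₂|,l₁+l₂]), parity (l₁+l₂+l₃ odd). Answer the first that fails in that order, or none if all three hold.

triangle

azimuthal sum: -1 + 0 + 1 = 0  ✓
0 ≤ 3 ≤ 2 (triangle on l)  ✗
L = 1 + 1 + 3 = 5 (odd)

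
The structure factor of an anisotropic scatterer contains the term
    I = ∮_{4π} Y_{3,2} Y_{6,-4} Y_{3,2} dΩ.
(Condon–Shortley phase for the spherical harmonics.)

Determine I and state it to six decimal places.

0.266131

Rules hold: Σm=0, L=12 even, 3≤3≤9.
N = 7·13·7 = 637
Δ = 6!·0!·6!/13! = 1/12012
Racah Σ t=3..3: t=3:−1/1296 = -1/1296
⇒ 3j(3 6 3; 0 0 0)² = 100/3003, sgn +1
Racah Σ t=1..1: t=1:−1/14400 = -1/14400
⇒ 3j(3 6 3; 2 -4 2)² = 6/143, sgn +1
4πI² = N·(3j₀)²·(3jₘ)² = 1400/1573
I = +1·√(0.890019/4π) = 0.26613055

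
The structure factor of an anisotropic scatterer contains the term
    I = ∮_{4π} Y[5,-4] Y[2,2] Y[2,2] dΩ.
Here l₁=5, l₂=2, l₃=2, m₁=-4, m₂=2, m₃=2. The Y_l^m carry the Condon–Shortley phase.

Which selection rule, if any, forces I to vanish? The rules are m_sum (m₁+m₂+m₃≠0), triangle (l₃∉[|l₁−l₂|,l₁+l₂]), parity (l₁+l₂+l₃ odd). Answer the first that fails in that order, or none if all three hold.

m₁+m₂+m₃ = -4 + 2 + 2 = 0  ✓
triangle: |5−2|=3 ≤ l₃=2 ≤ 5+2=7  ✗
parity: l₁+l₂+l₃ = 9 is odd

triangle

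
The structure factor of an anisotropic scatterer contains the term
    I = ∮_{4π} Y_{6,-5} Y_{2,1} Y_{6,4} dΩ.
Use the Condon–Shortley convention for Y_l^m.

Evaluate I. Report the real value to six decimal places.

Rules hold: Σm=0, L=14 even, 4≤6≤8.
N = 13·5·13 = 845
Δ = 2!·10!·2!/15! = 1/90090
Racah Σ t=0..2: t=0:+1/69120 t=1:−1/14400 t=2:+1/69120 = -7/172800
⇒ 3j(6 2 6; 0 0 0)² = 14/715, sgn -1
Racah Σ t=1..2: t=1:−1/7257600 t=2:+1/725760 = 1/806400
⇒ 3j(6 2 6; -5 1 4)² = 27/910, sgn +1
4πI² = N·(3j₀)²·(3jₘ)² = 27/55
I = -1·√(0.490909/4π) = -0.19764945

-0.197649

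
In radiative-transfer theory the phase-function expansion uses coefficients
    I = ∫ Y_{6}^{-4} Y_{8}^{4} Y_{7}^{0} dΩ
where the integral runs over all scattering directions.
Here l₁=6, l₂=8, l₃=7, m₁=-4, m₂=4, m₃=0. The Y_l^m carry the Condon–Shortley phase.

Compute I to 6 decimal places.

0.000000

L=21 odd ⇒ parity kills the (l;000) factor ⇒ I = 0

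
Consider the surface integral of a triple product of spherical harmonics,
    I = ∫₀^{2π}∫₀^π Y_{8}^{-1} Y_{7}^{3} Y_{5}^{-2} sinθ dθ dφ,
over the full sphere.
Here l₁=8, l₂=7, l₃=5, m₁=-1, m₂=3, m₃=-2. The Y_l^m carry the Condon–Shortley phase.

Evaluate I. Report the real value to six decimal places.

0.072624

Checks pass: Σm=0; 20 even; l₃=5∈[1,15].
(2·8+1)(2·7+1)(2·5+1) = 2805
Δ: 10! 6! 4! / 21! → 1/814773960
sum: t=3:−1/87091200 t=4:+1/4976640 t=5:−1/2073600 t=6:+1/4976640 t=7:−1/87091200 = -1/9676800
3j²(8 7 5; 0 0 0) = Δ·Π!·Σ² = 360/46189  (sign +1)
sum: t=6:+1/14929920 t=7:−1/8709120 t=8:+1/38707200 t=9:−1/1567641600 = -71/3135283200
3j²(8 7 5; -1 3 -2) = Δ·Π!·Σ² = 5041/1662804  (sign +1)
combine: 4πI² = 2805·360/46189·5041/1662804 = 756150/11408683
take √, sign +1: I = 0.07262419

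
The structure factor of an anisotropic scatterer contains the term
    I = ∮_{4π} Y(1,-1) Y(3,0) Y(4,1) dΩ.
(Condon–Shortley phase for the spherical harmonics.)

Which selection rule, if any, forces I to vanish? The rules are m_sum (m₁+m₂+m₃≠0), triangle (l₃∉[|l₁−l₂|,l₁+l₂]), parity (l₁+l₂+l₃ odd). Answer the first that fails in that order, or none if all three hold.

m₁+m₂+m₃ = -1 + 0 + 1 = 0  ✓
triangle: |1−3|=2 ≤ l₃=4 ≤ 1+3=4  ✓
parity: l₁+l₂+l₃ = 8 is even  ✓

none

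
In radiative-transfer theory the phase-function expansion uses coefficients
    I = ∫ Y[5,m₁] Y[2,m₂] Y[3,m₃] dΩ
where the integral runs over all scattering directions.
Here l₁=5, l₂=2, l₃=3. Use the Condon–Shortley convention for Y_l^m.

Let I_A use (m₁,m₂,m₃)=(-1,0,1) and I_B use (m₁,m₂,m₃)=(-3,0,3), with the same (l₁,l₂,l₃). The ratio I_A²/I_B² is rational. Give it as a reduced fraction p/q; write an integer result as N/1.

45/14

l's match ⇒ only the (l;m) 3-j factors differ between A and B.
A: triangle coeff Δ(5,2,3) = 1/2310; Σ_t [2,2]: t=2:+1/192 = 1/192; (3j)²=3/77 [(5 2 3; -1 0 1)], sign=+1
B: triangle coeff Δ(5,2,3) = 1/2310; Σ_t [2,2]: t=2:+1/2880 = 1/2880; (3j)²=2/165 [(5 2 3; -3 0 3)], sign=+1
I_A²/I_B² = (3/77)/(2/165) = 45/14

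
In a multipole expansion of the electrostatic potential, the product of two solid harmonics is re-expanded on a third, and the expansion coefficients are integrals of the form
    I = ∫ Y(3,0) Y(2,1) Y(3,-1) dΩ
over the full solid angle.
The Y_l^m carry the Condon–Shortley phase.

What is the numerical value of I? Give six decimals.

m-sum 0 ✓  L=8 even ✓  1≤3≤5 ✓
Π(2lᵢ+1) = 7×5×7 = 245
triangle coeff Δ(3,2,3) = 1/3780
Σ_t [0,2]: t=0:+1/24 t=1:−1/4 t=2:+1/24 = -1/6
(3j)²=4/105 [(3 2 3; 0 0 0)], sign=+1
Σ_t [1,2]: t=1:−1/8 t=2:+1/12 = -1/24
(3j)²=1/210 [(3 2 3; 0 1 -1)], sign=-1
⇒ 4πI² = 2/45
I = (-1)√(2/45/(4π)) = -0.05947080

-0.059471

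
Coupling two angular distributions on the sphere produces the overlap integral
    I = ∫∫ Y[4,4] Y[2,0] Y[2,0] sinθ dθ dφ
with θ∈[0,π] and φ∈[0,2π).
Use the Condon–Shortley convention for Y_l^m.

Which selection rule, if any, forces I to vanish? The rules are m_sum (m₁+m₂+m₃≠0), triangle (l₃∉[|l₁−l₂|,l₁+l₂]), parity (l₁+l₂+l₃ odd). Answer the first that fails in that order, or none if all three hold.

m_sum

azimuthal sum: 4 + 0 + 0 = 4  ✗
2 ≤ 2 ≤ 6 (triangle on l)
L = 4 + 2 + 2 = 8 (even)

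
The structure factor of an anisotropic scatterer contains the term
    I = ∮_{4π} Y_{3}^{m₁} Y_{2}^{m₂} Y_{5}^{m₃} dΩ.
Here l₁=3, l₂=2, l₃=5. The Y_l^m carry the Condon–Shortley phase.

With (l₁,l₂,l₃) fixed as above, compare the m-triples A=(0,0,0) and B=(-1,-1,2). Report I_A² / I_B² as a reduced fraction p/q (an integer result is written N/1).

20/21

Shared (l₁,l₂,l₃)=(3,2,5): N and (l;000)² cancel in I_A²/I_B².
A: Δ = 0!·6!·4!/11! = 1/2310; Racah Σ t=0..0: t=0:+1/144 = 1/144; ⇒ 3j(3 2 5; 0 0 0)² = 10/231, sgn -1
B: Δ = 0!·6!·4!/11! = 1/2310; Racah Σ t=0..0: t=0:+1/288 = 1/288; ⇒ 3j(3 2 5; -1 -1 2)² = 1/22, sgn -1
I_A²/I_B² = (10/231)/(1/22) = 20/21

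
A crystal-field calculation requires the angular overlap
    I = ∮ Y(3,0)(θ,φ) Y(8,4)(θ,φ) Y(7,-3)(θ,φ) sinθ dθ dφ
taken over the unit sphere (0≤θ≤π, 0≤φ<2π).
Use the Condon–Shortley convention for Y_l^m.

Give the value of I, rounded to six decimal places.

Σmᵢ = 1 ≠ 0, so the φ-integral vanishes; I = 0

0.000000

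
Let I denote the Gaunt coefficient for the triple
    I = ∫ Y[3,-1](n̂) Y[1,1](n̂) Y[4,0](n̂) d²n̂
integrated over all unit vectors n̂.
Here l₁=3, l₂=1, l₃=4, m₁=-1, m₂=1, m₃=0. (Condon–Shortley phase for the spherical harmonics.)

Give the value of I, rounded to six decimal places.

Rules hold: Σm=0, L=8 even, 2≤4≤4.
N = 7·3·9 = 189
Δ = 0!·6!·2!/9! = 1/252
Racah Σ t=0..0: t=0:+1/36 = 1/36
⇒ 3j(3 1 4; 0 0 0)² = 4/63, sgn +1
Racah Σ t=0..0: t=0:+1/96 = 1/96
⇒ 3j(3 1 4; -1 1 0)² = 1/42, sgn +1
4πI² = N·(3j₀)²·(3jₘ)² = 2/7
I = +1·√(0.285714/4π) = 0.15078601

0.150786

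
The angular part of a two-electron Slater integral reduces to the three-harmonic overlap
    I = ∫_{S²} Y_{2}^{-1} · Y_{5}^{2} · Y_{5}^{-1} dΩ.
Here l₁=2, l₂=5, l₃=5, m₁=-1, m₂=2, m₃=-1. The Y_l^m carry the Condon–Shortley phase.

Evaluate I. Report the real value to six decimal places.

Checks pass: Σm=0; 12 even; l₃=5∈[3,7].
(2·2+1)(2·5+1)(2·5+1) = 605
Δ: 2! 2! 8! / 13! → 1/38610
sum: t=0:+1/2880 t=1:−1/576 t=2:+1/2880 = -1/960
3j²(2 5 5; 0 0 0) = Δ·Π!·Σ² = 10/429  (sign +1)
sum: t=1:−1/2880 t=2:+1/1440 = 1/2880
3j²(2 5 5; -1 2 -1) = Δ·Π!·Σ² = 7/715  (sign +1)
combine: 4πI² = 605·10/429·7/715 = 70/507
take √, sign +1: I = 0.10481902

0.104819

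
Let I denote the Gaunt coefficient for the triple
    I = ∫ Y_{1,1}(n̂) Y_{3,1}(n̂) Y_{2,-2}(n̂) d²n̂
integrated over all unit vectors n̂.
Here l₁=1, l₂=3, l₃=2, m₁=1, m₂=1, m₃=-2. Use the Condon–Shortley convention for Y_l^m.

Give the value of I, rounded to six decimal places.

m-sum 0 ✓  L=6 even ✓  2≤2≤4 ✓
Π(2lᵢ+1) = 3×7×5 = 105
triangle coeff Δ(1,3,2) = 1/105
Σ_t [1,1]: t=1:−1/4 = -1/4
(3j)²=3/35 [(1 3 2; 0 0 0)], sign=-1
Σ_t [0,0]: t=0:+1/48 = 1/48
(3j)²=1/105 [(1 3 2; 1 1 -2)], sign=+1
⇒ 4πI² = 3/35
I = (-1)√(3/35/(4π)) = -0.08258890

-0.082589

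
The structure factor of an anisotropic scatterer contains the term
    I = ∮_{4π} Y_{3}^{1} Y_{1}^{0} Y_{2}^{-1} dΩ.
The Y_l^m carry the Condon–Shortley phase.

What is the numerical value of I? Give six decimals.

Rules hold: Σm=0, L=6 even, 2≤2≤4.
N = 7·3·5 = 105
Δ = 2!·4!·0!/7! = 1/105
Racah Σ t=1..1: t=1:−1/4 = -1/4
⇒ 3j(3 1 2; 0 0 0)² = 3/35, sgn -1
Racah Σ t=1..1: t=1:−1/6 = -1/6
⇒ 3j(3 1 2; 1 0 -1)² = 8/105, sgn +1
4πI² = N·(3j₀)²·(3jₘ)² = 24/35
I = -1·√(0.685714/4π) = -0.23359668

-0.233597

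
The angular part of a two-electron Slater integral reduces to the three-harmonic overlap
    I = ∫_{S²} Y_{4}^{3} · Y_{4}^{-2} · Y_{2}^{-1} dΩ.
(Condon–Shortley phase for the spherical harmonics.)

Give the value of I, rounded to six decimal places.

-0.187702

Rules hold: Σm=0, L=10 even, 0≤2≤8.
N = 9·9·5 = 405
Δ = 6!·2!·2!/11! = 1/13860
Racah Σ t=2..4: t=2:+1/192 t=3:−1/36 t=4:+1/192 = -5/288
⇒ 3j(4 4 2; 0 0 0)² = 20/693, sgn -1
Racah Σ t=0..1: t=0:+1/1440 t=1:−1/240 = -1/288
⇒ 3j(4 4 2; 3 -2 -1)² = 5/132, sgn +1
4πI² = N·(3j₀)²·(3jₘ)² = 375/847
I = -1·√(0.442739/4π) = -0.18770204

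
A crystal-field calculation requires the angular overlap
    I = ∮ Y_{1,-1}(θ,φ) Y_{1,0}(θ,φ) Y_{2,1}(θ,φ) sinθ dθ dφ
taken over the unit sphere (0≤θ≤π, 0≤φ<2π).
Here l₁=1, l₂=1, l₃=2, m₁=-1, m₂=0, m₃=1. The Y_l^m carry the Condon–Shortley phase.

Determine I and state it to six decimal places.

Rules hold: Σm=0, L=4 even, 0≤2≤2.
N = 3·3·5 = 45
Δ = 0!·2!·2!/5! = 1/30
Racah Σ t=0..0: t=0:+1/1 = 1/1
⇒ 3j(1 1 2; 0 0 0)² = 2/15, sgn +1
Racah Σ t=0..0: t=0:+1/2 = 1/2
⇒ 3j(1 1 2; -1 0 1)² = 1/10, sgn -1
4πI² = N·(3j₀)²·(3jₘ)² = 3/5
I = -1·√(0.6/4π) = -0.21850969

-0.218510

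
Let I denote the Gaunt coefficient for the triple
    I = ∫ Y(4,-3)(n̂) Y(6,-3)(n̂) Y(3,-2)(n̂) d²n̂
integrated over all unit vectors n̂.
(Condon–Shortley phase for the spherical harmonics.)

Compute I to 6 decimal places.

0.000000

-3 − 3 − 2 = -8 ≠ 0: azimuthal integral kills it; I = 0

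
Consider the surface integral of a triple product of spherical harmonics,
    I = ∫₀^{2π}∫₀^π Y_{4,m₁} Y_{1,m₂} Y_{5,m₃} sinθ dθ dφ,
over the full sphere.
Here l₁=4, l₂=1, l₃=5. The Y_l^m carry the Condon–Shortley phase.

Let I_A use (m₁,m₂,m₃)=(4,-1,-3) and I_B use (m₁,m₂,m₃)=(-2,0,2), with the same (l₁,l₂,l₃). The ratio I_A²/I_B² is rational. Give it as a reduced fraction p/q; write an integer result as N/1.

1/21

l's match ⇒ only the (l;m) 3-j factors differ between A and B.
A: triangle coeff Δ(4,1,5) = 1/495; Σ_t [0,0]: t=0:+1/80640 = 1/80640; (3j)²=1/495 [(4 1 5; 4 -1 -3)], sign=+1
B: triangle coeff Δ(4,1,5) = 1/495; Σ_t [0,0]: t=0:+1/1440 = 1/1440; (3j)²=7/165 [(4 1 5; -2 0 2)], sign=-1
I_A²/I_B² = (1/495)/(7/165) = 1/21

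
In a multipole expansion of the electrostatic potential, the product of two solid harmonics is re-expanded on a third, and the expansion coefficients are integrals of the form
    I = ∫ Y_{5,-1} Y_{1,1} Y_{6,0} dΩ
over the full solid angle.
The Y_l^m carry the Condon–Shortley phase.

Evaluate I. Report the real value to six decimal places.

Rules hold: Σm=0, L=12 even, 4≤6≤6.
N = 11·3·13 = 429
Δ = 0!·10!·2!/13! = 1/858
Racah Σ t=0..0: t=0:+1/14400 = 1/14400
⇒ 3j(5 1 6; 0 0 0)² = 6/143, sgn +1
Racah Σ t=0..0: t=0:+1/34560 = 1/34560
⇒ 3j(5 1 6; -1 1 0)² = 5/286, sgn +1
4πI² = N·(3j₀)²·(3jₘ)² = 45/143
I = +1·√(0.314685/4π) = 0.15824621

0.158246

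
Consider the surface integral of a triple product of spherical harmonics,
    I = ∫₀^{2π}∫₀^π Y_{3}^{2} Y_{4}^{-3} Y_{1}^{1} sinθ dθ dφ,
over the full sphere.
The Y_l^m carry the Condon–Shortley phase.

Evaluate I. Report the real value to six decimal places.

-0.282095

Checks pass: Σm=0; 8 even; l₃=1∈[1,7].
(2·3+1)(2·4+1)(2·1+1) = 189
Δ: 6! 0! 2! / 9! → 1/252
sum: t=3:−1/36 = -1/36
3j²(3 4 1; 0 0 0) = Δ·Π!·Σ² = 4/63  (sign +1)
sum: t=1:−1/240 = -1/240
3j²(3 4 1; 2 -3 1) = Δ·Π!·Σ² = 1/12  (sign -1)
combine: 4πI² = 189·4/63·1/12 = 1/1
take √, sign -1: I = -0.28209479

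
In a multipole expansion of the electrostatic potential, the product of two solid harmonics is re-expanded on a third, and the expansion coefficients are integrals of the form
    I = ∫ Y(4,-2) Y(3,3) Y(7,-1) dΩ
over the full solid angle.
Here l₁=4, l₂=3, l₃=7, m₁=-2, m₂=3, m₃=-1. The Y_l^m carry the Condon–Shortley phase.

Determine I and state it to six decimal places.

-0.035654

Checks pass: Σm=0; 14 even; l₃=7∈[1,7].
(2·4+1)(2·3+1)(2·7+1) = 945
Δ: 0! 8! 6! / 15! → 1/45045
sum: t=0:+1/20736 = 1/20736
3j²(4 3 7; 0 0 0) = Δ·Π!·Σ² = 35/1287  (sign -1)
sum: t=0:+1/1036800 = 1/1036800
3j²(4 3 7; -2 3 -1) = Δ·Π!·Σ² = 4/6435  (sign +1)
combine: 4πI² = 945·35/1287·4/6435 = 980/61347
take √, sign -1: I = -0.03565426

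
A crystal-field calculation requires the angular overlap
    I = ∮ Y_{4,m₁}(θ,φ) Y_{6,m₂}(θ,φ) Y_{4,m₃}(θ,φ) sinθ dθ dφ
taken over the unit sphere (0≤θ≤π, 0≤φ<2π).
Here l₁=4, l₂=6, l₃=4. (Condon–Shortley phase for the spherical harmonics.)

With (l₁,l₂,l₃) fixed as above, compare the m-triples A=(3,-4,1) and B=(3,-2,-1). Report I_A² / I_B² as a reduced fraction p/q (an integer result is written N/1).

l's match ⇒ only the (l;m) 3-j factors differ between A and B.
A: triangle coeff Δ(4,6,4) = 1/1261260; Σ_t [0,1]: t=0:+1/34560 t=1:−1/28800 = -1/172800; (3j)²=1/1430 [(4 6 4; 3 -4 1)], sign=+1
B: triangle coeff Δ(4,6,4) = 1/1261260; Σ_t [0,1]: t=0:+1/34560 t=1:−1/8640 = -1/11520; (3j)²=3/143 [(4 6 4; 3 -2 -1)], sign=+1
I_A²/I_B² = (1/1430)/(3/143) = 1/30

1/30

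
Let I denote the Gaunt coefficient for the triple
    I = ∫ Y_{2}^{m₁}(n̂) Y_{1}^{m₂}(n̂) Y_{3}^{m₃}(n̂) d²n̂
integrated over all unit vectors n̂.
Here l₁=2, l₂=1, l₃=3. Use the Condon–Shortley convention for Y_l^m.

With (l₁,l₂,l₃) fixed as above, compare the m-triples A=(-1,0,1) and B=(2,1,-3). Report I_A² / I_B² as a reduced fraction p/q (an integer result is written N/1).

Shared (l₁,l₂,l₃)=(2,1,3): N and (l;000)² cancel in I_A²/I_B².
A: Δ = 0!·4!·2!/7! = 1/105; Racah Σ t=0..0: t=0:+1/6 = 1/6; ⇒ 3j(2 1 3; -1 0 1)² = 8/105, sgn +1
B: Δ = 0!·4!·2!/7! = 1/105; Racah Σ t=0..0: t=0:+1/48 = 1/48; ⇒ 3j(2 1 3; 2 1 -3)² = 1/7, sgn +1
I_A²/I_B² = (8/105)/(1/7) = 8/15

8/15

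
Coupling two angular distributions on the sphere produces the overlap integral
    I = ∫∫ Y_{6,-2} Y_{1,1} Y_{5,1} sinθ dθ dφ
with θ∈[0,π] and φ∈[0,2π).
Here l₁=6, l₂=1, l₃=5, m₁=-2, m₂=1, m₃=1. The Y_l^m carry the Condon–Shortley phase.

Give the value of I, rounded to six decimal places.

0.216205

Checks pass: Σm=0; 12 even; l₃=5∈[5,7].
(2·6+1)(2·1+1)(2·5+1) = 429
Δ: 2! 10! 0! / 13! → 1/858
sum: t=1:−1/14400 = -1/14400
3j²(6 1 5; 0 0 0) = Δ·Π!·Σ² = 6/143  (sign +1)
sum: t=2:+1/34560 = 1/34560
3j²(6 1 5; -2 1 1) = Δ·Π!·Σ² = 14/429  (sign +1)
combine: 4πI² = 429·6/143·14/429 = 84/143
take √, sign +1: I = 0.21620548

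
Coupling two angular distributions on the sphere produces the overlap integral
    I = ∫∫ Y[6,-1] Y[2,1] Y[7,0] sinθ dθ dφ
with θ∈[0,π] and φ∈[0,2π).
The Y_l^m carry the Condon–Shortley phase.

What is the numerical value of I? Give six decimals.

Σlᵢ=15 odd — θ-integrand is odd under cosθ→−cosθ; I=0

0.000000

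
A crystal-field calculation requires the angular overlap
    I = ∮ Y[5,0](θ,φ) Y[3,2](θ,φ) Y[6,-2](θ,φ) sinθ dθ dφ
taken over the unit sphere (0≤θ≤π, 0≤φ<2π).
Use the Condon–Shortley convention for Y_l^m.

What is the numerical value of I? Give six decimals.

-0.077843

Rules hold: Σm=0, L=14 even, 2≤6≤8.
N = 11·7·13 = 1001
Δ = 2!·8!·4!/15! = 1/675675
Racah Σ t=0..2: t=0:+1/8640 t=1:−1/2304 t=2:+1/8640 = -7/34560
⇒ 3j(5 3 6; 0 0 0)² = 7/429, sgn -1
Racah Σ t=1..2: t=1:−1/13824 t=2:+1/8640 = 1/23040
⇒ 3j(5 3 6; 0 2 -2)² = 2/429, sgn +1
4πI² = N·(3j₀)²·(3jₘ)² = 98/1287
I = -1·√(0.0761461/4π) = -0.07784287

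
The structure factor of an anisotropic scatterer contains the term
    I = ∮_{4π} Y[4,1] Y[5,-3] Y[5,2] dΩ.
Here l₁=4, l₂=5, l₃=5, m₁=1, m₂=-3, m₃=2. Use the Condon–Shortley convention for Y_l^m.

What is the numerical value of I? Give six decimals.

Rules hold: Σm=0, L=14 even, 1≤5≤9.
N = 9·11·11 = 1089
Δ = 4!·4!·6!/15! = 1/3153150
Racah Σ t=0..4: t=0:+1/69120 t=1:−1/1728 t=2:+1/576 t=3:−1/1728 t=4:+1/69120 = 7/11520
⇒ 3j(4 5 5; 0 0 0)² = 2/143, sgn -1
Racah Σ t=0..2: t=0:+1/6912 t=1:−1/2880 t=2:+1/17280 = -1/6912
⇒ 3j(4 5 5; 1 -3 2)² = 5/429, sgn +1
4πI² = N·(3j₀)²·(3jₘ)² = 30/169
I = -1·√(0.177515/4π) = -0.11885360

-0.118854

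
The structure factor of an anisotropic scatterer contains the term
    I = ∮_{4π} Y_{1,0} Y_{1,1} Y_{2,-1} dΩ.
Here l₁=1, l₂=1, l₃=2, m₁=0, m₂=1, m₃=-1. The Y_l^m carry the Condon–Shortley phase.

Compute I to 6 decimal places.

-0.218510

Checks pass: Σm=0; 4 even; l₃=2∈[0,2].
(2·1+1)(2·1+1)(2·2+1) = 45
Δ: 0! 2! 2! / 5! → 1/30
sum: t=0:+1/1 = 1/1
3j²(1 1 2; 0 0 0) = Δ·Π!·Σ² = 2/15  (sign +1)
sum: t=0:+1/2 = 1/2
3j²(1 1 2; 0 1 -1) = Δ·Π!·Σ² = 1/10  (sign -1)
combine: 4πI² = 45·2/15·1/10 = 3/5
take √, sign -1: I = -0.21850969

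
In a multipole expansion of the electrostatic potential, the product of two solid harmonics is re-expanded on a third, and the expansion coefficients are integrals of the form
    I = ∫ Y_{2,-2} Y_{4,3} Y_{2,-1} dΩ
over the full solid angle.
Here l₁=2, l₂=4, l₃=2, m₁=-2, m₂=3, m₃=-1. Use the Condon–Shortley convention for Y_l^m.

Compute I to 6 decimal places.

-0.238414

m-sum 0 ✓  L=8 even ✓  2≤2≤6 ✓
Π(2lᵢ+1) = 5×9×5 = 225
triangle coeff Δ(2,4,2) = 1/630
Σ_t [2,2]: t=2:+1/16 = 1/16
(3j)²=2/35 [(2 4 2; 0 0 0)], sign=+1
Σ_t [4,4]: t=4:+1/144 = 1/144
(3j)²=1/18 [(2 4 2; -2 3 -1)], sign=-1
⇒ 4πI² = 5/7
I = (-1)√(5/7/(4π)) = -0.23841361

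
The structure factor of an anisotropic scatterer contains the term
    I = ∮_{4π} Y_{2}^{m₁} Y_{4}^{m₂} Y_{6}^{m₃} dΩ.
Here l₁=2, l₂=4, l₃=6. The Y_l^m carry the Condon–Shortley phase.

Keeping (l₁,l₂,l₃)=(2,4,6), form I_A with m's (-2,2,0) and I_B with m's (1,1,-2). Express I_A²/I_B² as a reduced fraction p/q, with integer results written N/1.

15/224

l's match ⇒ only the (l;m) 3-j factors differ between A and B.
A: triangle coeff Δ(2,4,6) = 1/6435; Σ_t [0,0]: t=0:+1/34560 = 1/34560; (3j)²=1/429 [(2 4 6; -2 2 0)], sign=+1
B: triangle coeff Δ(2,4,6) = 1/6435; Σ_t [0,0]: t=0:+1/4320 = 1/4320; (3j)²=224/6435 [(2 4 6; 1 1 -2)], sign=+1
I_A²/I_B² = (1/429)/(224/6435) = 15/224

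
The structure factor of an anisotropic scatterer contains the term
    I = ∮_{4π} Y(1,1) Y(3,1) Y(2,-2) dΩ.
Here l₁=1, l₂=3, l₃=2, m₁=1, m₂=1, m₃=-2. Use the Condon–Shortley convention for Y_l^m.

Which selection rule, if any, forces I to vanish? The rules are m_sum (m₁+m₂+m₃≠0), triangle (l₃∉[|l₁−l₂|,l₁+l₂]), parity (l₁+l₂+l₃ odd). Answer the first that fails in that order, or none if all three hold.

none

azimuthal sum: 1 + 1 − 2 = 0  ✓
2 ≤ 2 ≤ 4 (triangle on l)  ✓
L = 1 + 3 + 2 = 6 (even)  ✓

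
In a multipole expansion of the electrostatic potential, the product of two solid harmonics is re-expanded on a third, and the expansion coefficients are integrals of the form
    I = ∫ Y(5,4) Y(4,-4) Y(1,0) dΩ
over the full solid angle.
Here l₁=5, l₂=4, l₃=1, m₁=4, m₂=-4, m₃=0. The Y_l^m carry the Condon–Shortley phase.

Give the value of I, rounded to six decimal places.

m-sum 0 ✓  L=10 even ✓  1≤1≤9 ✓
Π(2lᵢ+1) = 11×9×3 = 297
triangle coeff Δ(5,4,1) = 1/495
Σ_t [4,4]: t=4:+1/576 = 1/576
(3j)²=5/99 [(5 4 1; 0 0 0)], sign=-1
Σ_t [0,0]: t=0:+1/40320 = 1/40320
(3j)²=1/55 [(5 4 1; 4 -4 0)], sign=-1
⇒ 4πI² = 3/11
I = (+1)√(3/11/(4π)) = 0.14731920

0.147319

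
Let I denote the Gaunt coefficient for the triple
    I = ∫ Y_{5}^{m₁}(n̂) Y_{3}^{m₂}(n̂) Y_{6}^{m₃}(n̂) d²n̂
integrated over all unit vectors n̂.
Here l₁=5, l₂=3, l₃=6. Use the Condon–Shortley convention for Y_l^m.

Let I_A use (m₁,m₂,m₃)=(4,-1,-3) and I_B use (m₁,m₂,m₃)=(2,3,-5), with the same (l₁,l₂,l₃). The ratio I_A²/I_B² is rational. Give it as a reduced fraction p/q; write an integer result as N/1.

Same 5,3,6: normalisation and zero-m 3j drop out of the ratio.
A: Δ: 2! 8! 4! / 15! → 1/675675; sum: t=0:+1/40320 t=1:−1/241920 = 1/48384; 3j²(5 3 6; 4 -1 -3) = Δ·Π!·Σ² = 24/1001  (sign -1)
B: Δ: 2! 8! 4! / 15! → 1/675675; sum: t=2:+1/241920 = 1/241920; 3j²(5 3 6; 2 3 -5) = Δ·Π!·Σ² = 2/91  (sign -1)
I_A²/I_B² = (24/1001)/(2/91) = 12/11

12/11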